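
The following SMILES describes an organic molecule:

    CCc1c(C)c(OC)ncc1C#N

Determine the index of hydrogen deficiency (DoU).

Molecular formula: C10H12N2O.
DoU = (2C + 2 + N − H − X) / 2, where X is the halogen count and O/S are ignored.
    = (2·10 + 2 + 2 − 12 − 0) / 2 = 12 / 2 = 6.

6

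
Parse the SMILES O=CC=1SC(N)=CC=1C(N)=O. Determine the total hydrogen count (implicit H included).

6

Walk through each heavy atom and fill implicit hydrogens from standard valence (C 4, N 3, O 2, S 2, halogen 1):
  atom 1: O, bond orders sum to 2 (valence 2) → 0 H
  atom 2: C, bond orders sum to 3 (valence 4) → 1 H
  atom 3: C, bond orders sum to 4 (valence 4) → 0 H
  atom 4: S, bond orders sum to 2 (valence 2) → 0 H
  atom 5: C, bond orders sum to 4 (valence 4) → 0 H
  atom 6: N, bond orders sum to 1 (valence 3) → 2 H
  atom 7: C, bond orders sum to 3 (valence 4) → 1 H
  atom 8: C, bond orders sum to 4 (valence 4) → 0 H
  atom 9: C, bond orders sum to 4 (valence 4) → 0 H
  atom 10: N, bond orders sum to 1 (valence 3) → 2 H
  atom 11: O, bond orders sum to 2 (valence 2) → 0 H
Total hydrogens: 6.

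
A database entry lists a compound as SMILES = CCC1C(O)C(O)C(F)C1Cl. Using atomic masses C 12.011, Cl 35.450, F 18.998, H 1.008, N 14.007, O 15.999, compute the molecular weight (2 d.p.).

182.62 g/mol

First, the molecular formula is C7H12ClFO2 (counting implicit H from valence).
  C: 7 × 12.011 = 84.077
  Cl: 1 × 35.450 = 35.450
  F: 1 × 18.998 = 18.998
  H: 12 × 1.008 = 12.096
  O: 2 × 15.999 = 31.998
Sum: 7×12.011 + 1×35.450 + 1×18.998 + 12×1.008 + 2×15.999 = 182.619 → 182.62 g/mol.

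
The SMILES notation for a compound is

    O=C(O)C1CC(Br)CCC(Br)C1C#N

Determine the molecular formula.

Walk through each heavy atom and fill implicit hydrogens from standard valence (C 4, N 3, O 2, S 2, halogen 1):
  atom 1: O, bond orders sum to 2 (valence 2) → 0 H
  atom 2: C, bond orders sum to 4 (valence 4) → 0 H
  atom 3: O, bond orders sum to 1 (valence 2) → 1 H
  atom 4: C, bond orders sum to 3 (valence 4) → 1 H
  atom 5: C, bond orders sum to 2 (valence 4) → 2 H
  atom 6: C, bond orders sum to 3 (valence 4) → 1 H
  atom 7: Br (halogen, monovalent) → 0 H
  atom 8: C, bond orders sum to 2 (valence 4) → 2 H
  atom 9: C, bond orders sum to 2 (valence 4) → 2 H
  atom 10: C, bond orders sum to 3 (valence 4) → 1 H
  atom 11: Br (halogen, monovalent) → 0 H
  atom 12: C, bond orders sum to 3 (valence 4) → 1 H
  atom 13: C, bond orders sum to 4 (valence 4) → 0 H
  atom 14: N, bond orders sum to 3 (valence 3) → 0 H
Totals → C:9, H:11, Br:2, N:1, O:2.

C9H11Br2NO2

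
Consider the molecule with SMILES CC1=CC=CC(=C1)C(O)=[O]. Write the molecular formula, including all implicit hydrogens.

Walk through each heavy atom and fill implicit hydrogens from standard valence (C 4, N 3, O 2, S 2, halogen 1):
  atom 1: C, bond orders sum to 1 (valence 4) → 3 H
  atom 2: C, bond orders sum to 4 (valence 4) → 0 H
  atom 3: C, bond orders sum to 3 (valence 4) → 1 H
  atom 4: C, bond orders sum to 3 (valence 4) → 1 H
  atom 5: C, bond orders sum to 3 (valence 4) → 1 H
  atom 6: C, bond orders sum to 4 (valence 4) → 0 H
  atom 7: C, bond orders sum to 3 (valence 4) → 1 H
  atom 8: C, bond orders sum to 4 (valence 4) → 0 H
  atom 9: O, bond orders sum to 1 (valence 2) → 1 H
  atom 10: O with explicit H count 0
Totals → C:8, H:8, O:2.
In Hill order: C8H8O2.

C8H8O2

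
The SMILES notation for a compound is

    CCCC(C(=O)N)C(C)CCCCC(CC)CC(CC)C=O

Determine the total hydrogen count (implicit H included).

37

Walk through each heavy atom and fill implicit hydrogens from standard valence (C 4, N 3, O 2, S 2, halogen 1):
  atom 1: C, bond orders sum to 1 (valence 4) → 3 H
  atom 2: C, bond orders sum to 2 (valence 4) → 2 H
  atom 3: C, bond orders sum to 2 (valence 4) → 2 H
  atom 4: C, bond orders sum to 3 (valence 4) → 1 H
  atom 5: C, bond orders sum to 4 (valence 4) → 0 H
  atom 6: O, bond orders sum to 2 (valence 2) → 0 H
  atom 7: N, bond orders sum to 1 (valence 3) → 2 H
  atom 8: C, bond orders sum to 3 (valence 4) → 1 H
  atom 9: C, bond orders sum to 1 (valence 4) → 3 H
  atom 10: C, bond orders sum to 2 (valence 4) → 2 H
  atom 11: C, bond orders sum to 2 (valence 4) → 2 H
  atom 12: C, bond orders sum to 2 (valence 4) → 2 H
  atom 13: C, bond orders sum to 2 (valence 4) → 2 H
  atom 14: C, bond orders sum to 3 (valence 4) → 1 H
  atom 15: C, bond orders sum to 2 (valence 4) → 2 H
  atom 16: C, bond orders sum to 1 (valence 4) → 3 H
  atom 17: C, bond orders sum to 2 (valence 4) → 2 H
  atom 18: C, bond orders sum to 3 (valence 4) → 1 H
  atom 19: C, bond orders sum to 2 (valence 4) → 2 H
  atom 20: C, bond orders sum to 1 (valence 4) → 3 H
  atom 21: C, bond orders sum to 3 (valence 4) → 1 H
  atom 22: O, bond orders sum to 2 (valence 2) → 0 H
Total hydrogens: 37.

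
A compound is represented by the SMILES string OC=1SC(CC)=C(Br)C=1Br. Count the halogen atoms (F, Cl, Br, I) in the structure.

2

Halogen atoms appear at heavy-atom positions 8, 10 (2×Br).
Other groups present: 1 hydroxyl.
Halogen count: 2.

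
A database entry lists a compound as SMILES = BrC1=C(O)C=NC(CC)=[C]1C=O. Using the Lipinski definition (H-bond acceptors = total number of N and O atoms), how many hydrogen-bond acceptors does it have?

N atoms: 1; O atoms: 2.
Lipinski HBA = 1 + 2 = 3.

3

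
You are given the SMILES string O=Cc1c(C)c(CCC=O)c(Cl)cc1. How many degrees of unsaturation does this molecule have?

Molecular formula: C11H11ClO2.
DoU = (2C + 2 + N − H − X) / 2, where X is the halogen count and O/S are ignored.
    = (2·11 + 2 + 0 − 11 − 1) / 2 = 12 / 2 = 6.

6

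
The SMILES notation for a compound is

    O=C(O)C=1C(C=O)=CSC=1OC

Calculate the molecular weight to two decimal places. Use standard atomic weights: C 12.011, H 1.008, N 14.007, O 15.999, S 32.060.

186.18 g/mol

First, the molecular formula is C7H6O4S (counting implicit H from valence).
  C: 7 × 12.011 = 84.077
  H: 6 × 1.008 = 6.048
  O: 4 × 15.999 = 63.996
  S: 1 × 32.060 = 32.060
Sum: 7×12.011 + 6×1.008 + 4×15.999 + 1×32.060 = 186.181 → 186.18 g/mol.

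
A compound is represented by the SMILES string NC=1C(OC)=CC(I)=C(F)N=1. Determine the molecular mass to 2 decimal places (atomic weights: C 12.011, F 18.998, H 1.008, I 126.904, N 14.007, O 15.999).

268.03 g/mol

First, the molecular formula is C6H6FIN2O (counting implicit H from valence).
  C: 6 × 12.011 = 72.066
  F: 1 × 18.998 = 18.998
  H: 6 × 1.008 = 6.048
  I: 1 × 126.904 = 126.904
  N: 2 × 14.007 = 28.014
  O: 1 × 15.999 = 15.999
Sum: 6×12.011 + 1×18.998 + 6×1.008 + 1×126.904 + 2×14.007 + 1×15.999 = 268.029 → 268.03 g/mol.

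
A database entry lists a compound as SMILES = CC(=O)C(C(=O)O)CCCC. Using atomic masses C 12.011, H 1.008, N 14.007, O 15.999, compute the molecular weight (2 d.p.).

First, the molecular formula is C8H14O3 (counting implicit H from valence).
  C: 8 × 12.011 = 96.088
  H: 14 × 1.008 = 14.112
  O: 3 × 15.999 = 47.997
Sum: 8×12.011 + 14×1.008 + 3×15.999 = 158.197 → 158.20 g/mol.

158.20 g/mol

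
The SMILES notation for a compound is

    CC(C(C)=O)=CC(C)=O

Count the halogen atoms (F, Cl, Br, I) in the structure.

0

Scan the SMILES for the halogen motif — none present.
Groups that are present: 1 alkene, 2 ketone.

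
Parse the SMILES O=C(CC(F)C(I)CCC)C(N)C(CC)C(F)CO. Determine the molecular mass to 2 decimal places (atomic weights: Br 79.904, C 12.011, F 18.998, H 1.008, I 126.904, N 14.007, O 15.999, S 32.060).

First, the molecular formula is C13H24F2INO2 (counting implicit H from valence).
  C: 13 × 12.011 = 156.143
  F: 2 × 18.998 = 37.996
  H: 24 × 1.008 = 24.192
  I: 1 × 126.904 = 126.904
  N: 1 × 14.007 = 14.007
  O: 2 × 15.999 = 31.998
Sum: 13×12.011 + 2×18.998 + 24×1.008 + 1×126.904 + 1×14.007 + 2×15.999 = 391.240 → 391.24 g/mol.

391.24 g/mol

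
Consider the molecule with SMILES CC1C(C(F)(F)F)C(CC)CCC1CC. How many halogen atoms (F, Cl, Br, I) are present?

3

Halogen atoms appear at heavy-atom positions 5, 6, 7 (3×F).
Halogen count: 3.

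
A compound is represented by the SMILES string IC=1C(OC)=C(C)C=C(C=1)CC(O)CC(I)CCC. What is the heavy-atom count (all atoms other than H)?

Every atom symbol written in the SMILES (organic subset) is one heavy atom; implicit H are not written.
Heavy atoms by element → C:15, I:2, O:2.
Total: 19.

19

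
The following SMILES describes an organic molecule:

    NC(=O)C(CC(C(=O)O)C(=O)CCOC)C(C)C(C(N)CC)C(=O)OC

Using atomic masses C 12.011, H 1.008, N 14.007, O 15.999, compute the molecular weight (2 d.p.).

First, the molecular formula is C17H30N2O7 (counting implicit H from valence).
  C: 17 × 12.011 = 204.187
  H: 30 × 1.008 = 30.240
  N: 2 × 14.007 = 28.014
  O: 7 × 15.999 = 111.993
Sum: 17×12.011 + 30×1.008 + 2×14.007 + 7×15.999 = 374.434 → 374.43 g/mol.

374.43 g/mol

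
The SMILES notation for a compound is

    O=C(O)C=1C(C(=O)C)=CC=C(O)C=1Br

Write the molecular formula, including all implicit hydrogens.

Walk through each heavy atom and fill implicit hydrogens from standard valence (C 4, N 3, O 2, S 2, halogen 1):
  atom 1: O, bond orders sum to 2 (valence 2) → 0 H
  atom 2: C, bond orders sum to 4 (valence 4) → 0 H
  atom 3: O, bond orders sum to 1 (valence 2) → 1 H
  atom 4: C, bond orders sum to 4 (valence 4) → 0 H
  atom 5: C, bond orders sum to 4 (valence 4) → 0 H
  atom 6: C, bond orders sum to 4 (valence 4) → 0 H
  atom 7: O, bond orders sum to 2 (valence 2) → 0 H
  atom 8: C, bond orders sum to 1 (valence 4) → 3 H
  atom 9: C, bond orders sum to 3 (valence 4) → 1 H
  atom 10: C, bond orders sum to 3 (valence 4) → 1 H
  atom 11: C, bond orders sum to 4 (valence 4) → 0 H
  atom 12: O, bond orders sum to 1 (valence 2) → 1 H
  atom 13: C, bond orders sum to 4 (valence 4) → 0 H
  atom 14: Br (halogen, monovalent) → 0 H
Totals → C:9, H:7, Br:1, O:4.
In Hill order: C9H7BrO4.

C9H7BrO4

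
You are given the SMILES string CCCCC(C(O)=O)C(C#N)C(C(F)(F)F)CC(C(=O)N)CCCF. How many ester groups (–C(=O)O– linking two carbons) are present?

0

Scan the SMILES for the ester motif — none present.
Groups that are present: 1 amide, 1 carboxylic acid, 1 nitrile.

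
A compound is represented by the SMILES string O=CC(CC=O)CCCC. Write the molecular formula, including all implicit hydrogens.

Walk through each heavy atom and fill implicit hydrogens from standard valence (C 4, N 3, O 2, S 2, halogen 1):
  atom 1: O, bond orders sum to 2 (valence 2) → 0 H
  atom 2: C, bond orders sum to 3 (valence 4) → 1 H
  atom 3: C, bond orders sum to 3 (valence 4) → 1 H
  atom 4: C, bond orders sum to 2 (valence 4) → 2 H
  atom 5: C, bond orders sum to 3 (valence 4) → 1 H
  atom 6: O, bond orders sum to 2 (valence 2) → 0 H
  atom 7: C, bond orders sum to 2 (valence 4) → 2 H
  atom 8: C, bond orders sum to 2 (valence 4) → 2 H
  atom 9: C, bond orders sum to 2 (valence 4) → 2 H
  atom 10: C, bond orders sum to 1 (valence 4) → 3 H
Totals → C:8, H:14, O:2.
In Hill order: C8H14O2.

C8H14O2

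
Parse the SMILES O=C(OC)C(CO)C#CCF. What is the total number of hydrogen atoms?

9

Walk through each heavy atom and fill implicit hydrogens from standard valence (C 4, N 3, O 2, S 2, halogen 1):
  atom 1: O, bond orders sum to 2 (valence 2) → 0 H
  atom 2: C, bond orders sum to 4 (valence 4) → 0 H
  atom 3: O, bond orders sum to 2 (valence 2) → 0 H
  atom 4: C, bond orders sum to 1 (valence 4) → 3 H
  atom 5: C, bond orders sum to 3 (valence 4) → 1 H
  atom 6: C, bond orders sum to 2 (valence 4) → 2 H
  atom 7: O, bond orders sum to 1 (valence 2) → 1 H
  atom 8: C, bond orders sum to 4 (valence 4) → 0 H
  atom 9: C, bond orders sum to 4 (valence 4) → 0 H
  atom 10: C, bond orders sum to 2 (valence 4) → 2 H
  atom 11: F (halogen, monovalent) → 0 H
Total hydrogens: 9.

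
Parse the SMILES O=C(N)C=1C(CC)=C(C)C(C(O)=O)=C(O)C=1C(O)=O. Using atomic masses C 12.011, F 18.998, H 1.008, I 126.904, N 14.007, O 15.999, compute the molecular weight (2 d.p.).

267.24 g/mol

First, the molecular formula is C12H13NO6 (counting implicit H from valence).
  C: 12 × 12.011 = 144.132
  H: 13 × 1.008 = 13.104
  N: 1 × 14.007 = 14.007
  O: 6 × 15.999 = 95.994
Sum: 12×12.011 + 13×1.008 + 1×14.007 + 6×15.999 = 267.237 → 267.24 g/mol.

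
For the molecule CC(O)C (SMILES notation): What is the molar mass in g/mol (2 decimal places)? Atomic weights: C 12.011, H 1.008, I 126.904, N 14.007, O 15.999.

60.10 g/mol

First, the molecular formula is C3H8O (counting implicit H from valence).
  C: 3 × 12.011 = 36.033
  H: 8 × 1.008 = 8.064
  O: 1 × 15.999 = 15.999
Sum: 3×12.011 + 8×1.008 + 1×15.999 = 60.096 → 60.10 g/mol.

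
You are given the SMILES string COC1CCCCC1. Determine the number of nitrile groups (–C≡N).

0

Scan the SMILES for the nitrile motif — none present.
Groups that are present: 1 ether.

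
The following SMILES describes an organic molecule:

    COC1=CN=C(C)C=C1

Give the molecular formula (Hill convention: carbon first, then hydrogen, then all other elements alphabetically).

C7H9NO

Walk through each heavy atom and fill implicit hydrogens from standard valence (C 4, N 3, O 2, S 2, halogen 1):
  atom 1: C, bond orders sum to 1 (valence 4) → 3 H
  atom 2: O, bond orders sum to 2 (valence 2) → 0 H
  atom 3: C, bond orders sum to 4 (valence 4) → 0 H
  atom 4: C, bond orders sum to 3 (valence 4) → 1 H
  atom 5: N, bond orders sum to 3 (valence 3) → 0 H
  atom 6: C, bond orders sum to 4 (valence 4) → 0 H
  atom 7: C, bond orders sum to 1 (valence 4) → 3 H
  atom 8: C, bond orders sum to 3 (valence 4) → 1 H
  atom 9: C, bond orders sum to 3 (valence 4) → 1 H
Totals → C:7, H:9, N:1, O:1.
In Hill order: C7H9NO.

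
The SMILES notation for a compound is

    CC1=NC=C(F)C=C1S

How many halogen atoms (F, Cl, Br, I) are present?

1

Halogen atoms appear at heavy-atom position 6 (1×F).
Other groups present: 1 thiol.
Halogen count: 1.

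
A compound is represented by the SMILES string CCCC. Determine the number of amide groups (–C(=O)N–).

0

Scan the SMILES for the amide motif — none present.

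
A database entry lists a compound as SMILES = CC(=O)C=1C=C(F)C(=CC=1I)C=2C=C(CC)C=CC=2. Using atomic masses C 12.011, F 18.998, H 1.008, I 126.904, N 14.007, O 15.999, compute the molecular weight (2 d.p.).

368.19 g/mol

First, the molecular formula is C16H14FIO (counting implicit H from valence).
  C: 16 × 12.011 = 192.176
  F: 1 × 18.998 = 18.998
  H: 14 × 1.008 = 14.112
  I: 1 × 126.904 = 126.904
  O: 1 × 15.999 = 15.999
Sum: 16×12.011 + 1×18.998 + 14×1.008 + 1×126.904 + 1×15.999 = 368.189 → 368.19 g/mol.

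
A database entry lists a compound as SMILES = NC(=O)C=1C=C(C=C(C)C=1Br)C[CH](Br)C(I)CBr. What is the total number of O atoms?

1

Scan the SMILES for O atoms (remember two-letter symbols like Cl and Br are single atoms).
Oxygen count: 1.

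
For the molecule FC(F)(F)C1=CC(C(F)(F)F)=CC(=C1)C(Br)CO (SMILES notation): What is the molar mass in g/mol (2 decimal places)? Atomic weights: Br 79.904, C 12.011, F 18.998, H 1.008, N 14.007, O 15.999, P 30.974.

First, the molecular formula is C10H7BrF6O (counting implicit H from valence).
  Br: 1 × 79.904 = 79.904
  C: 10 × 12.011 = 120.110
  F: 6 × 18.998 = 113.988
  H: 7 × 1.008 = 7.056
  O: 1 × 15.999 = 15.999
Sum: 1×79.904 + 10×12.011 + 6×18.998 + 7×1.008 + 1×15.999 = 337.057 → 337.06 g/mol.

337.06 g/mol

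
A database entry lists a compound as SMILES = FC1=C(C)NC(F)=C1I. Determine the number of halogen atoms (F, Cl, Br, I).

Halogen atoms appear at heavy-atom positions 1, 7, 9 (2×F, 1×I).
Halogen count: 3.

3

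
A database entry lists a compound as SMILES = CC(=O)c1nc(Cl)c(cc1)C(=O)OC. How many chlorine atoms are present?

Scan the SMILES for Cl atoms (remember two-letter symbols like Cl and Br are single atoms).
Chlorine count: 1.

1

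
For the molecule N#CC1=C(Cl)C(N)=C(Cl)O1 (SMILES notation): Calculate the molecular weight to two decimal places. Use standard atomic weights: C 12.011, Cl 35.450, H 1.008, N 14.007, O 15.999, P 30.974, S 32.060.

First, the molecular formula is C5H2Cl2N2O (counting implicit H from valence).
  C: 5 × 12.011 = 60.055
  Cl: 2 × 35.450 = 70.900
  H: 2 × 1.008 = 2.016
  N: 2 × 14.007 = 28.014
  O: 1 × 15.999 = 15.999
Sum: 5×12.011 + 2×35.450 + 2×1.008 + 2×14.007 + 1×15.999 = 176.984 → 176.98 g/mol.

176.98 g/mol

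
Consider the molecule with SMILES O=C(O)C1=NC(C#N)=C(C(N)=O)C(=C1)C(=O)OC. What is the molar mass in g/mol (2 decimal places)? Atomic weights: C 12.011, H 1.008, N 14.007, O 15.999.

249.18 g/mol

First, the molecular formula is C10H7N3O5 (counting implicit H from valence).
  C: 10 × 12.011 = 120.110
  H: 7 × 1.008 = 7.056
  N: 3 × 14.007 = 42.021
  O: 5 × 15.999 = 79.995
Sum: 10×12.011 + 7×1.008 + 3×14.007 + 5×15.999 = 249.182 → 249.18 g/mol.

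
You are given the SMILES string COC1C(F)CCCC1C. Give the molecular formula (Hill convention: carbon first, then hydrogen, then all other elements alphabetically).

Walk through each heavy atom and fill implicit hydrogens from standard valence (C 4, N 3, O 2, S 2, halogen 1):
  atom 1: C, bond orders sum to 1 (valence 4) → 3 H
  atom 2: O, bond orders sum to 2 (valence 2) → 0 H
  atom 3: C, bond orders sum to 3 (valence 4) → 1 H
  atom 4: C, bond orders sum to 3 (valence 4) → 1 H
  atom 5: F (halogen, monovalent) → 0 H
  atom 6: C, bond orders sum to 2 (valence 4) → 2 H
  atom 7: C, bond orders sum to 2 (valence 4) → 2 H
  atom 8: C, bond orders sum to 2 (valence 4) → 2 H
  atom 9: C, bond orders sum to 3 (valence 4) → 1 H
  atom 10: C, bond orders sum to 1 (valence 4) → 3 H
Totals → C:8, H:15, F:1, O:1.

C8H15FO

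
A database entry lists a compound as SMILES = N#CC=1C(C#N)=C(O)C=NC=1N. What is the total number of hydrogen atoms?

Walk through each heavy atom and fill implicit hydrogens from standard valence (C 4, N 3, O 2, S 2, halogen 1):
  atom 1: N, bond orders sum to 3 (valence 3) → 0 H
  atom 2: C, bond orders sum to 4 (valence 4) → 0 H
  atom 3: C, bond orders sum to 4 (valence 4) → 0 H
  atom 4: C, bond orders sum to 4 (valence 4) → 0 H
  atom 5: C, bond orders sum to 4 (valence 4) → 0 H
  atom 6: N, bond orders sum to 3 (valence 3) → 0 H
  atom 7: C, bond orders sum to 4 (valence 4) → 0 H
  atom 8: O, bond orders sum to 1 (valence 2) → 1 H
  atom 9: C, bond orders sum to 3 (valence 4) → 1 H
  atom 10: N, bond orders sum to 3 (valence 3) → 0 H
  atom 11: C, bond orders sum to 4 (valence 4) → 0 H
  atom 12: N, bond orders sum to 1 (valence 3) → 2 H
Total hydrogens: 4.

4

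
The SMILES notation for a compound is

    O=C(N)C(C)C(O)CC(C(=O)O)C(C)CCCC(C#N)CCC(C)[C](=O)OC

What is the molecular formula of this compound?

Walk through each heavy atom and fill implicit hydrogens from standard valence (C 4, N 3, O 2, S 2, halogen 1):
  atom 1: O, bond orders sum to 2 (valence 2) → 0 H
  atom 2: C, bond orders sum to 4 (valence 4) → 0 H
  atom 3: N, bond orders sum to 1 (valence 3) → 2 H
  atom 4: C, bond orders sum to 3 (valence 4) → 1 H
  atom 5: C, bond orders sum to 1 (valence 4) → 3 H
  atom 6: C, bond orders sum to 3 (valence 4) → 1 H
  atom 7: O, bond orders sum to 1 (valence 2) → 1 H
  atom 8: C, bond orders sum to 2 (valence 4) → 2 H
  atom 9: C, bond orders sum to 3 (valence 4) → 1 H
  atom 10: C, bond orders sum to 4 (valence 4) → 0 H
  atom 11: O, bond orders sum to 2 (valence 2) → 0 H
  atom 12: O, bond orders sum to 1 (valence 2) → 1 H
  atom 13: C, bond orders sum to 3 (valence 4) → 1 H
  atom 14: C, bond orders sum to 1 (valence 4) → 3 H
  atom 15: C, bond orders sum to 2 (valence 4) → 2 H
  atom 16: C, bond orders sum to 2 (valence 4) → 2 H
  atom 17: C, bond orders sum to 2 (valence 4) → 2 H
  atom 18: C, bond orders sum to 3 (valence 4) → 1 H
  atom 19: C, bond orders sum to 4 (valence 4) → 0 H
  atom 20: N, bond orders sum to 3 (valence 3) → 0 H
  atom 21: C, bond orders sum to 2 (valence 4) → 2 H
  atom 22: C, bond orders sum to 2 (valence 4) → 2 H
  atom 23: C, bond orders sum to 3 (valence 4) → 1 H
  atom 24: C, bond orders sum to 1 (valence 4) → 3 H
  atom 25: C with explicit H count 0
  atom 26: O, bond orders sum to 2 (valence 2) → 0 H
  atom 27: O, bond orders sum to 2 (valence 2) → 0 H
  atom 28: C, bond orders sum to 1 (valence 4) → 3 H
Totals → C:20, H:34, N:2, O:6.

C20H34N2O6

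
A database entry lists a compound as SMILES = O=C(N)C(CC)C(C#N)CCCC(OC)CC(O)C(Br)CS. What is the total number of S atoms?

1

Scan the SMILES for S atoms (remember two-letter symbols like Cl and Br are single atoms).
Sulfur count: 1.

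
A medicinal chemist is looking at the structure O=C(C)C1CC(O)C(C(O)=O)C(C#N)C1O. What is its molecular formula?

C10H13NO5

Walk through each heavy atom and fill implicit hydrogens from standard valence (C 4, N 3, O 2, S 2, halogen 1):
  atom 1: O, bond orders sum to 2 (valence 2) → 0 H
  atom 2: C, bond orders sum to 4 (valence 4) → 0 H
  atom 3: C, bond orders sum to 1 (valence 4) → 3 H
  atom 4: C, bond orders sum to 3 (valence 4) → 1 H
  atom 5: C, bond orders sum to 2 (valence 4) → 2 H
  atom 6: C, bond orders sum to 3 (valence 4) → 1 H
  atom 7: O, bond orders sum to 1 (valence 2) → 1 H
  atom 8: C, bond orders sum to 3 (valence 4) → 1 H
  atom 9: C, bond orders sum to 4 (valence 4) → 0 H
  atom 10: O, bond orders sum to 1 (valence 2) → 1 H
  atom 11: O, bond orders sum to 2 (valence 2) → 0 H
  atom 12: C, bond orders sum to 3 (valence 4) → 1 H
  atom 13: C, bond orders sum to 4 (valence 4) → 0 H
  atom 14: N, bond orders sum to 3 (valence 3) → 0 H
  atom 15: C, bond orders sum to 3 (valence 4) → 1 H
  atom 16: O, bond orders sum to 1 (valence 2) → 1 H
Totals → C:10, H:13, N:1, O:5.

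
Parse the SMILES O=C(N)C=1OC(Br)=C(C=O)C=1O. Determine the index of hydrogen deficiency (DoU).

5

Molecular formula: C6H4BrNO4.
DoU = (2C + 2 + N − H − X) / 2, where X is the halogen count and O/S are ignored.
    = (2·6 + 2 + 1 − 4 − 1) / 2 = 10 / 2 = 5.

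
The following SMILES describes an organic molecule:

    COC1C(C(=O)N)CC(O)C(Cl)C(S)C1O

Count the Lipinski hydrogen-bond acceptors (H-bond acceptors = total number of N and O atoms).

5

N atoms: 1; O atoms: 4.
Lipinski HBA = 1 + 4 = 5.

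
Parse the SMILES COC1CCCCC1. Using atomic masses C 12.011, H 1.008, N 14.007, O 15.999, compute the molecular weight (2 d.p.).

First, the molecular formula is C7H14O (counting implicit H from valence).
  C: 7 × 12.011 = 84.077
  H: 14 × 1.008 = 14.112
  O: 1 × 15.999 = 15.999
Sum: 7×12.011 + 14×1.008 + 1×15.999 = 114.188 → 114.19 g/mol.

114.19 g/mol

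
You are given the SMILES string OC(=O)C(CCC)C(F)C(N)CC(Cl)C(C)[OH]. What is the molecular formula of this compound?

Walk through each heavy atom and fill implicit hydrogens from standard valence (C 4, N 3, O 2, S 2, halogen 1):
  atom 1: O, bond orders sum to 1 (valence 2) → 1 H
  atom 2: C, bond orders sum to 4 (valence 4) → 0 H
  atom 3: O, bond orders sum to 2 (valence 2) → 0 H
  atom 4: C, bond orders sum to 3 (valence 4) → 1 H
  atom 5: C, bond orders sum to 2 (valence 4) → 2 H
  atom 6: C, bond orders sum to 2 (valence 4) → 2 H
  atom 7: C, bond orders sum to 1 (valence 4) → 3 H
  atom 8: C, bond orders sum to 3 (valence 4) → 1 H
  atom 9: F (halogen, monovalent) → 0 H
  atom 10: C, bond orders sum to 3 (valence 4) → 1 H
  atom 11: N, bond orders sum to 1 (valence 3) → 2 H
  atom 12: C, bond orders sum to 2 (valence 4) → 2 H
  atom 13: C, bond orders sum to 3 (valence 4) → 1 H
  atom 14: Cl (halogen, monovalent) → 0 H
  atom 15: C, bond orders sum to 3 (valence 4) → 1 H
  atom 16: C, bond orders sum to 1 (valence 4) → 3 H
  atom 17: O with explicit H count 1
Totals → C:11, H:21, Cl:1, F:1, N:1, O:3.

C11H21ClFNO3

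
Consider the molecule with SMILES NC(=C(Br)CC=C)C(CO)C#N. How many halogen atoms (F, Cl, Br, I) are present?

1

Halogen atoms appear at heavy-atom position 4 (1×Br).
Other groups present: 2 alkene, 1 hydroxyl, 1 nitrile, 1 primary amine.
Halogen count: 1.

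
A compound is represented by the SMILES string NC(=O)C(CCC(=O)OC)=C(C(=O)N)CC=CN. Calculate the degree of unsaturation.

Molecular formula: C11H17N3O4.
DoU = (2C + 2 + N − H − X) / 2, where X is the halogen count and O/S are ignored.
    = (2·11 + 2 + 3 − 17 − 0) / 2 = 10 / 2 = 5.

5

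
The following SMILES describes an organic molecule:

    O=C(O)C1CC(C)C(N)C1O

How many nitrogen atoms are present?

Scan the SMILES for N atoms (remember two-letter symbols like Cl and Br are single atoms).
Nitrogen count: 1.

1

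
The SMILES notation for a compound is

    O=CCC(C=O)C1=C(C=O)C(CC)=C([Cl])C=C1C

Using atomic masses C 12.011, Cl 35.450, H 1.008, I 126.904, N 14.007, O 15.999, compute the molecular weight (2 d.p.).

266.72 g/mol

First, the molecular formula is C14H15ClO3 (counting implicit H from valence).
  C: 14 × 12.011 = 168.154
  Cl: 1 × 35.450 = 35.450
  H: 15 × 1.008 = 15.120
  O: 3 × 15.999 = 47.997
Sum: 14×12.011 + 1×35.450 + 15×1.008 + 3×15.999 = 266.721 → 266.72 g/mol.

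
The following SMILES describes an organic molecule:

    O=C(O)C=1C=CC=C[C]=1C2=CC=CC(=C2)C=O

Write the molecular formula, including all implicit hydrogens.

C14H10O3

Walk through each heavy atom and fill implicit hydrogens from standard valence (C 4, N 3, O 2, S 2, halogen 1):
  atom 1: O, bond orders sum to 2 (valence 2) → 0 H
  atom 2: C, bond orders sum to 4 (valence 4) → 0 H
  atom 3: O, bond orders sum to 1 (valence 2) → 1 H
  atom 4: C, bond orders sum to 4 (valence 4) → 0 H
  atom 5: C, bond orders sum to 3 (valence 4) → 1 H
  atom 6: C, bond orders sum to 3 (valence 4) → 1 H
  atom 7: C, bond orders sum to 3 (valence 4) → 1 H
  atom 8: C, bond orders sum to 3 (valence 4) → 1 H
  atom 9: C with explicit H count 0
  atom 10: C, bond orders sum to 4 (valence 4) → 0 H
  atom 11: C, bond orders sum to 3 (valence 4) → 1 H
  atom 12: C, bond orders sum to 3 (valence 4) → 1 H
  atom 13: C, bond orders sum to 3 (valence 4) → 1 H
  atom 14: C, bond orders sum to 4 (valence 4) → 0 H
  atom 15: C, bond orders sum to 3 (valence 4) → 1 H
  atom 16: C, bond orders sum to 3 (valence 4) → 1 H
  atom 17: O, bond orders sum to 2 (valence 2) → 0 H
Totals → C:14, H:10, O:3.
In Hill order: C14H10O3.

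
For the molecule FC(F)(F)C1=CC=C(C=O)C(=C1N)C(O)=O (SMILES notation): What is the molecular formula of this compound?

Walk through each heavy atom and fill implicit hydrogens from standard valence (C 4, N 3, O 2, S 2, halogen 1):
  atom 1: F (halogen, monovalent) → 0 H
  atom 2: C, bond orders sum to 4 (valence 4) → 0 H
  atom 3: F (halogen, monovalent) → 0 H
  atom 4: F (halogen, monovalent) → 0 H
  atom 5: C, bond orders sum to 4 (valence 4) → 0 H
  atom 6: C, bond orders sum to 3 (valence 4) → 1 H
  atom 7: C, bond orders sum to 3 (valence 4) → 1 H
  atom 8: C, bond orders sum to 4 (valence 4) → 0 H
  atom 9: C, bond orders sum to 3 (valence 4) → 1 H
  atom 10: O, bond orders sum to 2 (valence 2) → 0 H
  atom 11: C, bond orders sum to 4 (valence 4) → 0 H
  atom 12: C, bond orders sum to 4 (valence 4) → 0 H
  atom 13: N, bond orders sum to 1 (valence 3) → 2 H
  atom 14: C, bond orders sum to 4 (valence 4) → 0 H
  atom 15: O, bond orders sum to 1 (valence 2) → 1 H
  atom 16: O, bond orders sum to 2 (valence 2) → 0 H
Totals → C:9, H:6, F:3, N:1, O:3.

C9H6F3NO3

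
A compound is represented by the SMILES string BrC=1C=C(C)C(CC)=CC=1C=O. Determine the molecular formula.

C10H11BrO

Walk through each heavy atom and fill implicit hydrogens from standard valence (C 4, N 3, O 2, S 2, halogen 1):
  atom 1: Br (halogen, monovalent) → 0 H
  atom 2: C, bond orders sum to 4 (valence 4) → 0 H
  atom 3: C, bond orders sum to 3 (valence 4) → 1 H
  atom 4: C, bond orders sum to 4 (valence 4) → 0 H
  atom 5: C, bond orders sum to 1 (valence 4) → 3 H
  atom 6: C, bond orders sum to 4 (valence 4) → 0 H
  atom 7: C, bond orders sum to 2 (valence 4) → 2 H
  atom 8: C, bond orders sum to 1 (valence 4) → 3 H
  atom 9: C, bond orders sum to 3 (valence 4) → 1 H
  atom 10: C, bond orders sum to 4 (valence 4) → 0 H
  atom 11: C, bond orders sum to 3 (valence 4) → 1 H
  atom 12: O, bond orders sum to 2 (valence 2) → 0 H
Totals → C:10, H:11, Br:1, O:1.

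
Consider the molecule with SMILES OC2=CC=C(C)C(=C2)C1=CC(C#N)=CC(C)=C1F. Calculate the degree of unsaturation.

10

Molecular formula: C15H12FNO.
DoU = (2C + 2 + N − H − X) / 2, where X is the halogen count and O/S are ignored.
    = (2·15 + 2 + 1 − 12 − 1) / 2 = 20 / 2 = 10.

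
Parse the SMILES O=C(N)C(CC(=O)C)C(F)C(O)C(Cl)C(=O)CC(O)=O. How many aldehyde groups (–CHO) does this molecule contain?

Scan the SMILES for the aldehyde motif — none present.
Groups that are present: 1 amide, 1 carboxylic acid, 1 hydroxyl, 2 ketone.

0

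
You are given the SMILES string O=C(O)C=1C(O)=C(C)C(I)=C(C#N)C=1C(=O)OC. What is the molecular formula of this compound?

Walk through each heavy atom and fill implicit hydrogens from standard valence (C 4, N 3, O 2, S 2, halogen 1):
  atom 1: O, bond orders sum to 2 (valence 2) → 0 H
  atom 2: C, bond orders sum to 4 (valence 4) → 0 H
  atom 3: O, bond orders sum to 1 (valence 2) → 1 H
  atom 4: C, bond orders sum to 4 (valence 4) → 0 H
  atom 5: C, bond orders sum to 4 (valence 4) → 0 H
  atom 6: O, bond orders sum to 1 (valence 2) → 1 H
  atom 7: C, bond orders sum to 4 (valence 4) → 0 H
  atom 8: C, bond orders sum to 1 (valence 4) → 3 H
  atom 9: C, bond orders sum to 4 (valence 4) → 0 H
  atom 10: I (halogen, monovalent) → 0 H
  atom 11: C, bond orders sum to 4 (valence 4) → 0 H
  atom 12: C, bond orders sum to 4 (valence 4) → 0 H
  atom 13: N, bond orders sum to 3 (valence 3) → 0 H
  atom 14: C, bond orders sum to 4 (valence 4) → 0 H
  atom 15: C, bond orders sum to 4 (valence 4) → 0 H
  atom 16: O, bond orders sum to 2 (valence 2) → 0 H
  atom 17: O, bond orders sum to 2 (valence 2) → 0 H
  atom 18: C, bond orders sum to 1 (valence 4) → 3 H
Totals → C:11, H:8, I:1, N:1, O:5.

C11H8INO5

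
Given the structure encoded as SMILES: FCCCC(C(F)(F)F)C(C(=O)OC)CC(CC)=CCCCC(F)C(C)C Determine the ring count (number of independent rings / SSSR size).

In SMILES, each pair of matching ring-closure digits denotes one ring-closing bond; the number of such bonds equals the number of independent rings.
Ring-closure bonds here: 0.

0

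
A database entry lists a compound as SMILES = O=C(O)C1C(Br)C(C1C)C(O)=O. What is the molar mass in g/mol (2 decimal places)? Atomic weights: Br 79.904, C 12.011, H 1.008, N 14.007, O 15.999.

237.05 g/mol

First, the molecular formula is C7H9BrO4 (counting implicit H from valence).
  Br: 1 × 79.904 = 79.904
  C: 7 × 12.011 = 84.077
  H: 9 × 1.008 = 9.072
  O: 4 × 15.999 = 63.996
Sum: 1×79.904 + 7×12.011 + 9×1.008 + 4×15.999 = 237.049 → 237.05 g/mol.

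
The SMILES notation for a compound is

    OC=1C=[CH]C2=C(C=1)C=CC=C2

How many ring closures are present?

In SMILES, each pair of matching ring-closure digits denotes one ring-closing bond; the number of such bonds equals the number of independent rings.
Ring-closure bonds here: 2.

2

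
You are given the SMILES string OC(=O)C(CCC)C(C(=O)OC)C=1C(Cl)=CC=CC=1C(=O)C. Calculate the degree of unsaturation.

7

Degree of unsaturation = (number of rings) + (number of π bonds).
Ring closures in the SMILES: 1.
π bonds: 6 double bonds (each 1 DoU) → 6 DoU from unsaturation.
Total DoU = 1 + 6 = 7.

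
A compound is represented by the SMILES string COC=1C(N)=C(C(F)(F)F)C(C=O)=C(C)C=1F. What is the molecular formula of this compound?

Walk through each heavy atom and fill implicit hydrogens from standard valence (C 4, N 3, O 2, S 2, halogen 1):
  atom 1: C, bond orders sum to 1 (valence 4) → 3 H
  atom 2: O, bond orders sum to 2 (valence 2) → 0 H
  atom 3: C, bond orders sum to 4 (valence 4) → 0 H
  atom 4: C, bond orders sum to 4 (valence 4) → 0 H
  atom 5: N, bond orders sum to 1 (valence 3) → 2 H
  atom 6: C, bond orders sum to 4 (valence 4) → 0 H
  atom 7: C, bond orders sum to 4 (valence 4) → 0 H
  atom 8: F (halogen, monovalent) → 0 H
  atom 9: F (halogen, monovalent) → 0 H
  atom 10: F (halogen, monovalent) → 0 H
  atom 11: C, bond orders sum to 4 (valence 4) → 0 H
  atom 12: C, bond orders sum to 3 (valence 4) → 1 H
  atom 13: O, bond orders sum to 2 (valence 2) → 0 H
  atom 14: C, bond orders sum to 4 (valence 4) → 0 H
  atom 15: C, bond orders sum to 1 (valence 4) → 3 H
  atom 16: C, bond orders sum to 4 (valence 4) → 0 H
  atom 17: F (halogen, monovalent) → 0 H
Totals → C:10, H:9, F:4, N:1, O:2.

C10H9F4NO2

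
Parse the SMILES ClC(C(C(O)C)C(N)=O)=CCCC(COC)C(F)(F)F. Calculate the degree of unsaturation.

2

Degree of unsaturation = (number of rings) + (number of π bonds).
Ring closures in the SMILES: 0.
π bonds: 2 double bonds (each 1 DoU) → 2 DoU from unsaturation.
Total DoU = 0 + 2 = 2.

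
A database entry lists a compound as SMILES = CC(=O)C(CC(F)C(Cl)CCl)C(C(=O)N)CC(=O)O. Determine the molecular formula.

Walk through each heavy atom and fill implicit hydrogens from standard valence (C 4, N 3, O 2, S 2, halogen 1):
  atom 1: C, bond orders sum to 1 (valence 4) → 3 H
  atom 2: C, bond orders sum to 4 (valence 4) → 0 H
  atom 3: O, bond orders sum to 2 (valence 2) → 0 H
  atom 4: C, bond orders sum to 3 (valence 4) → 1 H
  atom 5: C, bond orders sum to 2 (valence 4) → 2 H
  atom 6: C, bond orders sum to 3 (valence 4) → 1 H
  atom 7: F (halogen, monovalent) → 0 H
  atom 8: C, bond orders sum to 3 (valence 4) → 1 H
  atom 9: Cl (halogen, monovalent) → 0 H
  atom 10: C, bond orders sum to 2 (valence 4) → 2 H
  atom 11: Cl (halogen, monovalent) → 0 H
  atom 12: C, bond orders sum to 3 (valence 4) → 1 H
  atom 13: C, bond orders sum to 4 (valence 4) → 0 H
  atom 14: O, bond orders sum to 2 (valence 2) → 0 H
  atom 15: N, bond orders sum to 1 (valence 3) → 2 H
  atom 16: C, bond orders sum to 2 (valence 4) → 2 H
  atom 17: C, bond orders sum to 4 (valence 4) → 0 H
  atom 18: O, bond orders sum to 2 (valence 2) → 0 H
  atom 19: O, bond orders sum to 1 (valence 2) → 1 H
Totals → C:11, H:16, Cl:2, F:1, N:1, O:4.

C11H16Cl2FNO4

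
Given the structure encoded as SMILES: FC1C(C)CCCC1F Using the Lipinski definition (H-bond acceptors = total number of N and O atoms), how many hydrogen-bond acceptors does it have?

0

N atoms: 0; O atoms: 0.
Lipinski HBA = 0 + 0 = 0.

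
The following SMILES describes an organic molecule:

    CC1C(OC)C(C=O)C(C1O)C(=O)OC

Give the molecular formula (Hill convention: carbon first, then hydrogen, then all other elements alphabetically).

Walk through each heavy atom and fill implicit hydrogens from standard valence (C 4, N 3, O 2, S 2, halogen 1):
  atom 1: C, bond orders sum to 1 (valence 4) → 3 H
  atom 2: C, bond orders sum to 3 (valence 4) → 1 H
  atom 3: C, bond orders sum to 3 (valence 4) → 1 H
  atom 4: O, bond orders sum to 2 (valence 2) → 0 H
  atom 5: C, bond orders sum to 1 (valence 4) → 3 H
  atom 6: C, bond orders sum to 3 (valence 4) → 1 H
  atom 7: C, bond orders sum to 3 (valence 4) → 1 H
  atom 8: O, bond orders sum to 2 (valence 2) → 0 H
  atom 9: C, bond orders sum to 3 (valence 4) → 1 H
  atom 10: C, bond orders sum to 3 (valence 4) → 1 H
  atom 11: O, bond orders sum to 1 (valence 2) → 1 H
  atom 12: C, bond orders sum to 4 (valence 4) → 0 H
  atom 13: O, bond orders sum to 2 (valence 2) → 0 H
  atom 14: O, bond orders sum to 2 (valence 2) → 0 H
  atom 15: C, bond orders sum to 1 (valence 4) → 3 H
Totals → C:10, H:16, O:5.
In Hill order: C10H16O5.

C10H16O5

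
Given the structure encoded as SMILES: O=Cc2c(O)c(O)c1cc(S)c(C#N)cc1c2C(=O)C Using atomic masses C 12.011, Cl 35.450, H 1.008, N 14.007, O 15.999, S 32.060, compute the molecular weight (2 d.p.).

287.29 g/mol

First, the molecular formula is C14H9NO4S (counting implicit H from valence).
  C: 14 × 12.011 = 168.154
  H: 9 × 1.008 = 9.072
  N: 1 × 14.007 = 14.007
  O: 4 × 15.999 = 63.996
  S: 1 × 32.060 = 32.060
Sum: 14×12.011 + 9×1.008 + 1×14.007 + 4×15.999 + 1×32.060 = 287.289 → 287.29 g/mol.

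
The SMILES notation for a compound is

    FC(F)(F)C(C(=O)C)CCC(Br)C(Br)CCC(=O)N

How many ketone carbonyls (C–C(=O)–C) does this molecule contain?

The ketone motif appears at heavy-atom position 6 in the SMILES.
Other groups present: 1 amide.
Ketone count: 1.

1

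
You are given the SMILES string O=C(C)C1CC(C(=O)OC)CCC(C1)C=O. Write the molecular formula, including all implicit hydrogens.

C12H18O4

Walk through each heavy atom and fill implicit hydrogens from standard valence (C 4, N 3, O 2, S 2, halogen 1):
  atom 1: O, bond orders sum to 2 (valence 2) → 0 H
  atom 2: C, bond orders sum to 4 (valence 4) → 0 H
  atom 3: C, bond orders sum to 1 (valence 4) → 3 H
  atom 4: C, bond orders sum to 3 (valence 4) → 1 H
  atom 5: C, bond orders sum to 2 (valence 4) → 2 H
  atom 6: C, bond orders sum to 3 (valence 4) → 1 H
  atom 7: C, bond orders sum to 4 (valence 4) → 0 H
  atom 8: O, bond orders sum to 2 (valence 2) → 0 H
  atom 9: O, bond orders sum to 2 (valence 2) → 0 H
  atom 10: C, bond orders sum to 1 (valence 4) → 3 H
  atom 11: C, bond orders sum to 2 (valence 4) → 2 H
  atom 12: C, bond orders sum to 2 (valence 4) → 2 H
  atom 13: C, bond orders sum to 3 (valence 4) → 1 H
  atom 14: C, bond orders sum to 2 (valence 4) → 2 H
  atom 15: C, bond orders sum to 3 (valence 4) → 1 H
  atom 16: O, bond orders sum to 2 (valence 2) → 0 H
Totals → C:12, H:18, O:4.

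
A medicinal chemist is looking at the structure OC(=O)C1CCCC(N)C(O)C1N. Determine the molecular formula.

Walk through each heavy atom and fill implicit hydrogens from standard valence (C 4, N 3, O 2, S 2, halogen 1):
  atom 1: O, bond orders sum to 1 (valence 2) → 1 H
  atom 2: C, bond orders sum to 4 (valence 4) → 0 H
  atom 3: O, bond orders sum to 2 (valence 2) → 0 H
  atom 4: C, bond orders sum to 3 (valence 4) → 1 H
  atom 5: C, bond orders sum to 2 (valence 4) → 2 H
  atom 6: C, bond orders sum to 2 (valence 4) → 2 H
  atom 7: C, bond orders sum to 2 (valence 4) → 2 H
  atom 8: C, bond orders sum to 3 (valence 4) → 1 H
  atom 9: N, bond orders sum to 1 (valence 3) → 2 H
  atom 10: C, bond orders sum to 3 (valence 4) → 1 H
  atom 11: O, bond orders sum to 1 (valence 2) → 1 H
  atom 12: C, bond orders sum to 3 (valence 4) → 1 H
  atom 13: N, bond orders sum to 1 (valence 3) → 2 H
Totals → C:8, H:16, N:2, O:3.

C8H16N2O3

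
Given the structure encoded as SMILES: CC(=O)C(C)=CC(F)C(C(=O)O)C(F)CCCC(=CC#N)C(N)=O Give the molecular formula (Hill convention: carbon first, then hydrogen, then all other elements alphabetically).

Walk through each heavy atom and fill implicit hydrogens from standard valence (C 4, N 3, O 2, S 2, halogen 1):
  atom 1: C, bond orders sum to 1 (valence 4) → 3 H
  atom 2: C, bond orders sum to 4 (valence 4) → 0 H
  atom 3: O, bond orders sum to 2 (valence 2) → 0 H
  atom 4: C, bond orders sum to 4 (valence 4) → 0 H
  atom 5: C, bond orders sum to 1 (valence 4) → 3 H
  atom 6: C, bond orders sum to 3 (valence 4) → 1 H
  atom 7: C, bond orders sum to 3 (valence 4) → 1 H
  atom 8: F (halogen, monovalent) → 0 H
  atom 9: C, bond orders sum to 3 (valence 4) → 1 H
  atom 10: C, bond orders sum to 4 (valence 4) → 0 H
  atom 11: O, bond orders sum to 2 (valence 2) → 0 H
  atom 12: O, bond orders sum to 1 (valence 2) → 1 H
  atom 13: C, bond orders sum to 3 (valence 4) → 1 H
  atom 14: F (halogen, monovalent) → 0 H
  atom 15: C, bond orders sum to 2 (valence 4) → 2 H
  atom 16: C, bond orders sum to 2 (valence 4) → 2 H
  atom 17: C, bond orders sum to 2 (valence 4) → 2 H
  atom 18: C, bond orders sum to 4 (valence 4) → 0 H
  atom 19: C, bond orders sum to 3 (valence 4) → 1 H
  atom 20: C, bond orders sum to 4 (valence 4) → 0 H
  atom 21: N, bond orders sum to 3 (valence 3) → 0 H
  atom 22: C, bond orders sum to 4 (valence 4) → 0 H
  atom 23: N, bond orders sum to 1 (valence 3) → 2 H
  atom 24: O, bond orders sum to 2 (valence 2) → 0 H
Totals → C:16, H:20, F:2, N:2, O:4.

C16H20F2N2O4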